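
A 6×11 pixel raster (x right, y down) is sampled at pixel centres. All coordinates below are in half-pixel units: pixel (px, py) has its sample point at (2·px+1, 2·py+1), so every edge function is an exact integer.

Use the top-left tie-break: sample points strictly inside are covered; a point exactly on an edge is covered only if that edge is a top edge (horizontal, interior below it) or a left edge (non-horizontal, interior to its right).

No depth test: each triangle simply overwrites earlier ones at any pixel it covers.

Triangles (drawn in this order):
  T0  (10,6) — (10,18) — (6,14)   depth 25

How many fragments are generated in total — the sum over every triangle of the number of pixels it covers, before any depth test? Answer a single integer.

T0:
  2·area = 48
  edge (10, 6)→(10, 18): d=(0,12) right/bottom  bias=-1
  edge (10, 18)→(6, 14): d=(-4,-4) top-left  bias=+0
  edge (6, 14)→(10, 6): d=(4,-8) top-left  bias=+0
    (0,4)@(1, 9): e=[108,0,-60] → ·  [on edge]
    (4,4)@(9, 9): e=[12,32,4] → █
    (5,4)@(11, 9): e=[-12,40,20] → ·
    (1,5)@(3, 11): e=[84,0,-36] → ·  [on edge]
    (4,5)@(9, 11): e=[12,24,12] → █
    (5,5)@(11, 11): e=[-12,32,28] → ·
    (2,6)@(5, 13): e=[60,0,-12] → ·  [on edge]
    (3,6)@(7, 13): e=[36,8,4] → █
    (5,6)@(11, 13): e=[-12,24,36] → ·
    (3,7)@(7, 15): e=[36,0,12] → █  [on edge]
    (5,7)@(11, 15): e=[-12,16,44] → ·
    (3,8)@(7, 17): e=[36,-8,20] → ·
    (4,8)@(9, 17): e=[12,0,36] → █  [on edge]
    (5,9)@(11, 19): e=[-12,0,60] → ·  [on edge]
  covered (7 px):
    · · · · · ·
    · · · · · ·
    · · · · · ·
    · · · · · ·
    · · · · █ ·
    · · · · █ ·
    · · · █ █ ·
    · · · █ █ ·
    · · · · █ ·
    · · · · · ·
    · · · · · ·

Answer: 7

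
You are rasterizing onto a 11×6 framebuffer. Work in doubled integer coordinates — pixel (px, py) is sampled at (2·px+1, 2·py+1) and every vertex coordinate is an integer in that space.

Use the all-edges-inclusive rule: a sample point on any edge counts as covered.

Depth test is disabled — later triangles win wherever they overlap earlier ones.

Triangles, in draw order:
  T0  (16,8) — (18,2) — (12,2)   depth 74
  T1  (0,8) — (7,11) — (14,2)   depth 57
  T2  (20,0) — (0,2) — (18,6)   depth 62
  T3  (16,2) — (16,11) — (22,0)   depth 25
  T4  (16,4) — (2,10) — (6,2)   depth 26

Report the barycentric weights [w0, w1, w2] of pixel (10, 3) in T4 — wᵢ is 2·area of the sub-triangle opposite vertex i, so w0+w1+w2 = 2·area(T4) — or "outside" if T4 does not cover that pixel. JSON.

T0:
  2·area = 36  (B↔C swapped to make it positive)
  edge (16, 8)→(12, 2): d=(-4,-6) inclusive
  edge (12, 2)→(18, 2): d=(6,0) inclusive
  edge (18, 2)→(16, 8): d=(-2,6) inclusive
    (6,1)@(13, 3): e=[2,6,28] → █
    (7,1)@(15, 3): e=[14,6,16] → █
    (8,1)@(17, 3): e=[26,6,4] → █
    (9,1)@(19, 3): e=[38,6,-8] → ·
    (6,2)@(13, 5): e=[-6,18,24] → ·
    (7,2)@(15, 5): e=[6,18,12] → █
    (8,2)@(17, 5): e=[18,18,0] → █  [on edge]
    (9,2)@(19, 5): e=[30,18,-12] → ·
    (7,3)@(15, 7): e=[-2,30,8] → ·
    (8,3)@(17, 7): e=[10,30,-4] → ·
    (7,5)@(15, 11): e=[-18,54,0] → ·  [on edge]
  covered (5 px):
    · · · · · · · · · · ·
    · · · · · · █ █ █ · ·
    · · · · · · · █ █ · ·
    · · · · · · · · · · ·
    · · · · · · · · · · ·
    · · · · · · · · · · ·
T1:
  2·area = 84  (B↔C swapped to make it positive)
  edge (0, 8)→(14, 2): d=(14,-6) inclusive
  edge (14, 2)→(7, 11): d=(-7,9) inclusive
  edge (7, 11)→(0, 8): d=(-7,-3) inclusive
    (6,1)@(13, 3): e=[8,2,74] → █
    (7,1)@(15, 3): e=[20,-16,80] → ·
    (3,2)@(7, 5): e=[0,42,42] → █  [on edge]
    (4,2)@(9, 5): e=[12,24,48] → █
    (5,2)@(11, 5): e=[24,6,54] → █
    (6,2)@(13, 5): e=[36,-12,60] → ·
    (1,3)@(3, 7): e=[4,64,16] → █
    (2,3)@(5, 7): e=[16,46,22] → █
    (5,3)@(11, 7): e=[52,-8,40] → ·
    (1,4)@(3, 9): e=[32,50,2] → █
    (4,4)@(9, 9): e=[68,-4,20] → ·
    (1,5)@(3, 11): e=[60,36,-12] → ·
    (3,5)@(7, 11): e=[84,0,0] → █  [on edge]
  covered (12 px):
    · · · · · · · · · · ·
    · · · · · · █ · · · ·
    · · · █ █ █ · · · · ·
    · █ █ █ █ · · · · · ·
    · █ █ █ · · · · · · ·
    · · · █ · · · · · · ·
T2:
  2·area = 116  (B↔C swapped to make it positive)
  edge (20, 0)→(18, 6): d=(-2,6) inclusive
  edge (18, 6)→(0, 2): d=(-18,-4) inclusive
  edge (0, 2)→(20, 0): d=(20,-2) inclusive
    (5,0)@(11, 1): e=[52,62,2] → █
    (6,0)@(13, 1): e=[40,70,6] → █
    (7,0)@(15, 1): e=[28,78,10] → █
    (8,0)@(17, 1): e=[16,86,14] → █
    (9,0)@(19, 1): e=[4,94,18] → █
    (10,0)@(21, 1): e=[-8,102,22] → ·
    (2,1)@(5, 3): e=[84,2,30] → █
    (3,1)@(7, 3): e=[72,10,34] → █
    (4,1)@(9, 3): e=[60,18,38] → █
    (9,1)@(19, 3): e=[0,58,58] → █  [on edge]
    (10,1)@(21, 3): e=[-12,66,62] → ·
    (2,2)@(5, 5): e=[80,-34,70] → ·
    (8,4)@(17, 9): e=[0,-58,174] → ·  [on edge]
  covered (15 px):
    · · · · · █ █ █ █ █ ·
    · · █ █ █ █ █ █ █ █ ·
    · · · · · · · █ █ · ·
    · · · · · · · · · · ·
    · · · · · · · · · · ·
    · · · · · · · · · · ·
T3:
  2·area = 54  (B↔C swapped to make it positive)
  edge (16, 2)→(22, 0): d=(6,-2) inclusive
  edge (22, 0)→(16, 11): d=(-6,11) inclusive
  edge (16, 11)→(16, 2): d=(0,-9) inclusive
    (9,0)@(19, 1): e=[0,27,27] → █  [on edge]
    (10,0)@(21, 1): e=[4,5,45] → █
    (6,1)@(13, 3): e=[0,81,-27] → ·  [on edge]
    (8,1)@(17, 3): e=[8,37,9] → █
    (10,1)@(21, 3): e=[16,-7,45] → ·
    (3,2)@(7, 5): e=[0,135,-81] → ·  [on edge]
    (8,2)@(17, 5): e=[20,25,9] → █
    (10,2)@(21, 5): e=[28,-19,45] → ·
    (0,3)@(1, 7): e=[0,189,-135] → ·  [on edge]
    (8,3)@(17, 7): e=[32,13,9] → █
    (9,3)@(19, 7): e=[36,-9,27] → ·
    (8,4)@(17, 9): e=[44,1,9] → █
  covered (8 px):
    · · · · · · · · · █ █
    · · · · · · · · █ █ ·
    · · · · · · · · █ █ ·
    · · · · · · · · █ · ·
    · · · · · · · · █ · ·
    · · · · · · · · · · ·
T4:
  2·area = 88
  edge (16, 4)→(2, 10): d=(-14,6) inclusive
  edge (2, 10)→(6, 2): d=(4,-8) inclusive
  edge (6, 2)→(16, 4): d=(10,2) inclusive
    (0,0)@(1, 1): e=[132,-44,0] → ·  [on edge]
    (3,1)@(7, 3): e=[68,12,8] → █
    (4,1)@(9, 3): e=[56,28,4] → █
    (5,1)@(11, 3): e=[44,44,0] → █  [on edge]
    (6,1)@(13, 3): e=[32,60,-4] → ·
    (2,2)@(5, 5): e=[52,4,32] → █
    (6,2)@(13, 5): e=[4,68,16] → █
    (7,2)@(15, 5): e=[-8,84,12] → ·
    (10,2)@(21, 5): e=[-44,132,0] → ·  [on edge]
    (2,3)@(5, 7): e=[24,12,52] → █
    (4,3)@(9, 7): e=[0,44,44] → █  [on edge]
    (5,3)@(11, 7): e=[-12,60,40] → ·
  covered (12 px):
    · · · · · · · · · · ·
    · · · █ █ █ · · · · ·
    · · █ █ █ █ █ · · · ·
    · · █ █ █ · · · · · ·
    · █ · · · · · · · · ·
    · · · · · · · · · · ·

Result: "outside"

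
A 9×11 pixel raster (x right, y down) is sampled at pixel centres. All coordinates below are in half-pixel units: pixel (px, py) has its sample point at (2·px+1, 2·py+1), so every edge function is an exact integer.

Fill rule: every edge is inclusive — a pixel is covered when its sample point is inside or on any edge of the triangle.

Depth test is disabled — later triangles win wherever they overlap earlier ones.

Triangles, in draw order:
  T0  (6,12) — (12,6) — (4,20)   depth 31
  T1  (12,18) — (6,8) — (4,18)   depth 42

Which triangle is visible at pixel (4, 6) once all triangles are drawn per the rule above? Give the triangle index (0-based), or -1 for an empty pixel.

T0:
  2·area = 36
  edge (6, 12)→(12, 6): d=(6,-6) inclusive
  edge (12, 6)→(4, 20): d=(-8,14) inclusive
  edge (4, 20)→(6, 12): d=(2,-8) inclusive
    (8,0)@(17, 1): e=[0,-30,66] → ·  [on edge]
    (7,1)@(15, 3): e=[0,-18,54] → ·  [on edge]
    (6,2)@(13, 5): e=[0,-6,42] → ·  [on edge]
    (5,3)@(11, 7): e=[0,6,30] → █  [on edge]
    (6,3)@(13, 7): e=[12,-22,46] → ·
    (4,4)@(9, 9): e=[0,18,18] → █  [on edge]
    (5,4)@(11, 9): e=[12,-10,34] → ·
    (3,5)@(7, 11): e=[0,30,6] → █  [on edge]
    (5,5)@(11, 11): e=[24,-26,38] → ·
    (2,6)@(5, 13): e=[0,42,-6] → ·  [on edge]
    (3,6)@(7, 13): e=[12,14,10] → █
    (4,6)@(9, 13): e=[24,-14,26] → ·
    (1,7)@(3, 15): e=[0,54,-18] → ·  [on edge]
    (0,8)@(1, 17): e=[0,66,-30] → ·  [on edge]
  covered (6 px):
    · · · · · · · · ·
    · · · · · · · · ·
    · · · · · · · · ·
    · · · · · █ · · ·
    · · · · █ · · · ·
    · · · █ █ · · · ·
    · · · █ · · · · ·
    · · · · · · · · ·
    · · █ · · · · · ·
    · · · · · · · · ·
    · · · · · · · · ·
T1:
  2·area = 80  (B↔C swapped to make it positive)
  edge (12, 18)→(4, 18): d=(-8,0) inclusive
  edge (4, 18)→(6, 8): d=(2,-10) inclusive
  edge (6, 8)→(12, 18): d=(6,10) inclusive
    (1,1)@(3, 3): e=[120,-40,0] → ·  [on edge]
    (3,1)@(7, 3): e=[120,0,-40] → ·  [on edge]
    (3,5)@(7, 11): e=[56,16,8] → █
    (4,5)@(9, 11): e=[56,36,-12] → ·
    (2,6)@(5, 13): e=[40,0,40] → █  [on edge]
    (4,6)@(9, 13): e=[40,40,0] → █  [on edge]
    (5,6)@(11, 13): e=[40,60,-20] → ·
    (2,7)@(5, 15): e=[24,4,52] → █
    (5,7)@(11, 15): e=[24,64,-8] → ·
    (2,8)@(5, 17): e=[8,8,64] → █
    (5,8)@(11, 17): e=[8,68,4] → █
    (6,8)@(13, 17): e=[8,88,-16] → ·
  covered (11 px):
    · · · · · · · · ·
    · · · · · · · · ·
    · · · · · · · · ·
    · · · · · · · · ·
    · · · · · · · · ·
    · · · █ · · · · ·
    · · █ █ █ · · · ·
    · · █ █ █ · · · ·
    · · █ █ █ █ · · ·
    · · · · · · · · ·
    · · · · · · · · ·

Z-buffer (winner per pixel, '.' = empty):
  . . . . . . . . .
  . . . . . . . . .
  . . . . . . . . .
  . . . . . 0 . . .
  . . . . 0 . . . .
  . . . 1 0 . . . .
  . . 1 1 1 . . . .
  . . 1 1 1 . . . .
  . . 1 1 1 1 . . .
  . . . . . . . . .
  . . . . . . . . .

Result: 1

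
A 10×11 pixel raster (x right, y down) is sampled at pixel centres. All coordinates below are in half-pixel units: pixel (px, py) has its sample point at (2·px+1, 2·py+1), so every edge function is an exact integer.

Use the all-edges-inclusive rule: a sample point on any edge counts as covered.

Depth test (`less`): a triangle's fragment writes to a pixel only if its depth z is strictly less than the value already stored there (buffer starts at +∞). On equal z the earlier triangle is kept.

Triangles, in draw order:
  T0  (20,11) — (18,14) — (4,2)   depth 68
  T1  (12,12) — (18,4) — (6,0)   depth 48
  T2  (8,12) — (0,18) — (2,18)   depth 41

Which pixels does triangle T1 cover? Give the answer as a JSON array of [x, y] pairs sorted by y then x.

T0:
  2·area = 66
  edge (20, 11)→(18, 14): d=(-2,3) inclusive
  edge (18, 14)→(4, 2): d=(-14,-12) inclusive
  edge (4, 2)→(20, 11): d=(16,9) inclusive
    (4,2)@(9, 5): e=[45,18,3] → #
    (5,2)@(11, 5): e=[39,42,-15] → ·
    (4,3)@(9, 7): e=[41,-10,35] → ·
    (5,3)@(11, 7): e=[35,14,17] → #
    (6,3)@(13, 7): e=[29,38,-1] → ·
    (5,4)@(11, 9): e=[31,-14,49] → ·
    (6,4)@(13, 9): e=[25,10,31] → #
    (7,4)@(15, 9): e=[19,34,13] → #
    (8,4)@(17, 9): e=[13,58,-5] → ·
    (6,5)@(13, 11): e=[21,-18,63] → ·
    (7,5)@(15, 11): e=[15,6,45] → #
    (8,5)@(17, 11): e=[9,30,27] → #
  covered (8 px):
    · · · · · · · · · ·
    · · · · · · · · · ·
    · · · · # · · · · ·
    · · · · · # · · · ·
    · · · · · · # # · ·
    · · · · · · · # # #
    · · · · · · · · # ·
    · · · · · · · · · ·
    · · · · · · · · · ·
    · · · · · · · · · ·
    · · · · · · · · · ·
T1:
  2·area = 120  (B↔C swapped to make it positive)
  edge (12, 12)→(6, 0): d=(-6,-12) inclusive
  edge (6, 0)→(18, 4): d=(12,4) inclusive
  edge (18, 4)→(12, 12): d=(-6,8) inclusive
    (3,0)@(7, 1): e=[6,8,106] → #
    (4,0)@(9, 1): e=[30,0,90] → #  [on edge]
    (5,0)@(11, 1): e=[54,-8,74] → ·
    (3,1)@(7, 3): e=[-6,32,94] → ·
    (4,1)@(9, 3): e=[18,24,78] → #
    (5,1)@(11, 3): e=[42,16,62] → #
    (6,1)@(13, 3): e=[66,8,46] → #
    (7,1)@(15, 3): e=[90,0,30] → #  [on edge]
    (8,1)@(17, 3): e=[114,-8,14] → ·
    (4,2)@(9, 5): e=[6,48,66] → #
    (8,2)@(17, 5): e=[102,16,2] → #
    (9,2)@(19, 5): e=[126,8,-14] → ·
  covered (16 px):
    · · · # # · · · · ·
    · · · · # # # # · ·
    · · · · # # # # # ·
    · · · · · # # # · ·
    · · · · · # # · · ·
    · · · · · · · · · ·
    · · · · · · · · · ·
    · · · · · · · · · ·
    · · · · · · · · · ·
    · · · · · · · · · ·
    · · · · · · · · · ·
T2:
  2·area = 12  (B↔C swapped to make it positive)
  edge (8, 12)→(2, 18): d=(-6,6) inclusive
  edge (2, 18)→(0, 18): d=(-2,0) inclusive
  edge (0, 18)→(8, 12): d=(8,-6) inclusive
    (9,0)@(19, 1): e=[0,34,-22] → ·  [on edge]
    (8,1)@(17, 3): e=[0,30,-18] → ·  [on edge]
    (7,2)@(15, 5): e=[0,26,-14] → ·  [on edge]
    (6,3)@(13, 7): e=[0,22,-10] → ·  [on edge]
    (5,4)@(11, 9): e=[0,18,-6] → ·  [on edge]
    (4,5)@(9, 11): e=[0,14,-2] → ·  [on edge]
    (3,6)@(7, 13): e=[0,10,2] → #  [on edge]
    (4,6)@(9, 13): e=[-12,10,14] → ·
    (2,7)@(5, 15): e=[0,6,6] → #  [on edge]
    (3,7)@(7, 15): e=[-12,6,18] → ·
    (1,8)@(3, 17): e=[0,2,10] → #  [on edge]
    (2,8)@(5, 17): e=[-12,2,22] → ·
    (0,9)@(1, 19): e=[0,-2,14] → ·  [on edge]
  covered (3 px):
    · · · · · · · · · ·
    · · · · · · · · · ·
    · · · · · · · · · ·
    · · · · · · · · · ·
    · · · · · · · · · ·
    · · · · · · · · · ·
    · · · # · · · · · ·
    · · # · · · · · · ·
    · # · · · · · · · ·
    · · · · · · · · · ·
    · · · · · · · · · ·

Answer: [[3,0],[4,0],[4,1],[5,1],[6,1],[7,1],[4,2],[5,2],[6,2],[7,2],[8,2],[5,3],[6,3],[7,3],[5,4],[6,4]]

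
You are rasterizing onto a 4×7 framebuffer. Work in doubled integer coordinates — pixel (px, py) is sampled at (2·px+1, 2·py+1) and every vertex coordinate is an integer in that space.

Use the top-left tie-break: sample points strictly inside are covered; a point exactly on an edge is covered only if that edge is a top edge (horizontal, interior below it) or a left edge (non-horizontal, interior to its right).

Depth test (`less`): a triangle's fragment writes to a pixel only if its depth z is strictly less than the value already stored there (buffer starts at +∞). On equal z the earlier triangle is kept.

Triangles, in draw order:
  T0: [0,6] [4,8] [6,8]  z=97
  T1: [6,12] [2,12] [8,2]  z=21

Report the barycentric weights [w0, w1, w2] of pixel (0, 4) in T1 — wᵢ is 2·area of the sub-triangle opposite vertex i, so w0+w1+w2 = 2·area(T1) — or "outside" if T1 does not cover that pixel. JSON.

T0:
  2·area = 4  (B↔C swapped to make it positive)
  edge (0, 6)→(6, 8): d=(6,2) right/bottom  bias=-1
  edge (6, 8)→(4, 8): d=(-2,0) right/bottom  bias=-1
  edge (4, 8)→(0, 6): d=(-4,-2) top-left  bias=+0
    (1,3)@(3, 7): e=[0,2,2] → .  [on edge]
  covered (0 px):
    . . . .
    . . . .
    . . . .
    . . . .
    . . . .
    . . . .
    . . . .
T1:
  2·area = 40
  edge (6, 12)→(2, 12): d=(-4,0) right/bottom  bias=-1
  edge (2, 12)→(8, 2): d=(6,-10) top-left  bias=+0
  edge (8, 2)→(6, 12): d=(-2,10) right/bottom  bias=-1
    (3,2)@(7, 5): e=[28,8,4] → X
    (2,3)@(5, 7): e=[20,0,20] → X  [on edge]
    (3,3)@(7, 7): e=[20,20,0] → .  [on edge]
    (2,4)@(5, 9): e=[12,12,16] → X
    (3,4)@(7, 9): e=[12,32,-4] → .
    (1,5)@(3, 11): e=[4,4,32] → X
    (3,5)@(7, 11): e=[4,44,-8] → .
    (1,6)@(3, 13): e=[-4,16,28] → .
    (2,6)@(5, 13): e=[-4,36,8] → .
  covered (5 px):
    . . . .
    . . . .
    . . . X
    . . X .
    . . X .
    . X X .
    . . . .

Result: "outside"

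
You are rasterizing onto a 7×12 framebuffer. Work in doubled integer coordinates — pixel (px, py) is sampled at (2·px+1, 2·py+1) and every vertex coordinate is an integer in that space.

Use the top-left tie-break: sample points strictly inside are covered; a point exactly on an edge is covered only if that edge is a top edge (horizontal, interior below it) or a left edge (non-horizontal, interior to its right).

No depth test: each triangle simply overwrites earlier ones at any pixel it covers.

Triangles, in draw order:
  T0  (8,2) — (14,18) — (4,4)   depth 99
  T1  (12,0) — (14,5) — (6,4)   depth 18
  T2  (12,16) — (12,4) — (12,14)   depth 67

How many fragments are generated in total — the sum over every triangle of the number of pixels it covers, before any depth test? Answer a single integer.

T0:
  2·area = 76
  edge (8, 2)→(14, 18): d=(6,16) right/bottom  bias=-1
  edge (14, 18)→(4, 4): d=(-10,-14) top-left  bias=+0
  edge (4, 4)→(8, 2): d=(4,-2) top-left  bias=+0
    (3,1)@(7, 3): e=[22,52,2] → #
    (4,1)@(9, 3): e=[-10,80,6] → ·
    (2,2)@(5, 5): e=[66,4,6] → #
    (4,2)@(9, 5): e=[2,60,14] → #
    (5,2)@(11, 5): e=[-30,88,18] → ·
    (2,3)@(5, 7): e=[78,-16,14] → ·
    (3,3)@(7, 7): e=[46,12,18] → #
    (5,3)@(11, 7): e=[-18,68,26] → ·
    (3,4)@(7, 9): e=[58,-8,26] → ·
    (4,4)@(9, 9): e=[26,20,30] → #
    (5,4)@(11, 9): e=[-6,48,34] → ·
    (4,5)@(9, 11): e=[38,0,38] → #  [on edge]
  covered (10 px):
    · · · · · · ·
    · · · # · · ·
    · · # # # · ·
    · · · # # · ·
    · · · · # · ·
    · · · · # # ·
    · · · · · # ·
    · · · · · · ·
    · · · · · · ·
    · · · · · · ·
    · · · · · · ·
    · · · · · · ·
T1:
  2·area = 38
  edge (12, 0)→(14, 5): d=(2,5) right/bottom  bias=-1
  edge (14, 5)→(6, 4): d=(-8,-1) top-left  bias=+0
  edge (6, 4)→(12, 0): d=(6,-4) top-left  bias=+0
    (5,0)@(11, 1): e=[7,29,2] → #
    (6,0)@(13, 1): e=[-3,31,10] → ·
    (4,1)@(9, 3): e=[21,11,6] → #
    (6,1)@(13, 3): e=[1,15,22] → #
    (4,2)@(9, 5): e=[25,-5,18] → ·
    (5,2)@(11, 5): e=[15,-3,26] → ·
    (6,2)@(13, 5): e=[5,-1,34] → ·
  covered (4 px):
    · · · · · # ·
    · · · · # # #
    · · · · · · ·
    · · · · · · ·
    · · · · · · ·
    · · · · · · ·
    · · · · · · ·
    · · · · · · ·
    · · · · · · ·
    · · · · · · ·
    · · · · · · ·
    · · · · · · ·
T2:
  degenerate (2·area = 0) — covers nothing

Final: 14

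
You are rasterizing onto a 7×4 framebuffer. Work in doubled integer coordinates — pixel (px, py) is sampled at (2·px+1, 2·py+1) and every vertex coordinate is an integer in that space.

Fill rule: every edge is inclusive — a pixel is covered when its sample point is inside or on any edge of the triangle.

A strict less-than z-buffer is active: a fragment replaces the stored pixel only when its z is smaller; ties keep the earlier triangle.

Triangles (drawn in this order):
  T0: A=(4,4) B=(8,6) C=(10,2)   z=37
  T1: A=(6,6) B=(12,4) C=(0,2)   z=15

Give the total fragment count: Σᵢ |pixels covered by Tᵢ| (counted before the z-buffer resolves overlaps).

T0:
  2·area = 20  (B↔C swapped to make it positive)
  edge (4, 4)→(10, 2): d=(6,-2) inclusive
  edge (10, 2)→(8, 6): d=(-2,4) inclusive
  edge (8, 6)→(4, 4): d=(-4,-2) inclusive
    (6,0)@(13, 1): e=[0,-10,30] → ·  [on edge]
    (3,1)@(7, 3): e=[0,10,10] → █  [on edge]
    (4,1)@(9, 3): e=[4,2,14] → █
    (5,1)@(11, 3): e=[8,-6,18] → ·
    (0,2)@(1, 5): e=[0,30,-10] → ·  [on edge]
    (3,2)@(7, 5): e=[12,6,2] → █
    (4,2)@(9, 5): e=[16,-2,6] → ·
    (3,3)@(7, 7): e=[24,2,-6] → ·
  covered (3 px):
    · · · · · · ·
    · · · █ █ · ·
    · · · █ · · ·
    · · · · · · ·
T1:
  2·area = 36  (B↔C swapped to make it positive)
  edge (6, 6)→(0, 2): d=(-6,-4) inclusive
  edge (0, 2)→(12, 4): d=(12,2) inclusive
  edge (12, 4)→(6, 6): d=(-6,2) inclusive
    (1,1)@(3, 3): e=[6,6,24] → █
    (2,1)@(5, 3): e=[14,2,20] → █
    (3,1)@(7, 3): e=[22,-2,16] → ·
    (1,2)@(3, 5): e=[-6,30,12] → ·
    (2,2)@(5, 5): e=[2,26,8] → █
    (3,2)@(7, 5): e=[10,22,4] → █
    (4,2)@(9, 5): e=[18,18,0] → █  [on edge]
    (5,2)@(11, 5): e=[26,14,-4] → ·
    (1,3)@(3, 7): e=[-18,54,0] → ·  [on edge]
    (2,3)@(5, 7): e=[-10,50,-4] → ·
    (3,3)@(7, 7): e=[-2,46,-8] → ·
    (4,3)@(9, 7): e=[6,42,-12] → ·
  covered (5 px):
    · · · · · · ·
    · █ █ · · · ·
    · · █ █ █ · ·
    · · · · · · ·

Final: 8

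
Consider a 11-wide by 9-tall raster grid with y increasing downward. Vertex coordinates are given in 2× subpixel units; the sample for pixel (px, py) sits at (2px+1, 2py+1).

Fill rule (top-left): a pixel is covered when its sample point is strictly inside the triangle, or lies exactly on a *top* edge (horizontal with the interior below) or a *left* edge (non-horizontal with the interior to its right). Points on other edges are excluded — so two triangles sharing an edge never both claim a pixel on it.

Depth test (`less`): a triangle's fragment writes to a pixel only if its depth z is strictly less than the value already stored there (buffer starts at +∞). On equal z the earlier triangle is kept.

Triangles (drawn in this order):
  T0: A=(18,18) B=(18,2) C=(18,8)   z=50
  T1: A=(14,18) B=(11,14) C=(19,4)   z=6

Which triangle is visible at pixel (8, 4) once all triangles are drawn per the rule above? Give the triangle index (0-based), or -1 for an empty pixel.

T0:
  degenerate (2·area = 0) — covers nothing
T1:
  2·area = 62
  edge (14, 18)→(11, 14): d=(-3,-4) top-left  bias=+0
  edge (11, 14)→(19, 4): d=(8,-10) top-left  bias=+0
  edge (19, 4)→(14, 18): d=(-5,14) right/bottom  bias=-1
    (8,3)@(17, 7): e=[45,4,13] → █
    (9,3)@(19, 7): e=[53,24,-15] → ·
    (7,4)@(15, 9): e=[31,0,31] → █  [on edge]
    (9,4)@(19, 9): e=[47,40,-25] → ·
    (7,5)@(15, 11): e=[25,16,21] → █
    (8,5)@(17, 11): e=[33,36,-7] → ·
    (6,6)@(13, 13): e=[11,12,39] → █
    (8,6)@(17, 13): e=[27,52,-17] → ·
    (6,7)@(13, 15): e=[5,28,29] → █
    (8,7)@(17, 15): e=[21,68,-27] → ·
    (6,8)@(13, 17): e=[-1,44,19] → ·
    (7,8)@(15, 17): e=[7,64,-9] → ·
  covered (8 px):
    · · · · · · · · · · ·
    · · · · · · · · · · ·
    · · · · · · · · · · ·
    · · · · · · · · █ · ·
    · · · · · · · █ █ · ·
    · · · · · · · █ · · ·
    · · · · · · █ █ · · ·
    · · · · · · █ █ · · ·
    · · · · · · · · · · ·

Z-buffer (winner per pixel, '.' = empty):
  . . . . . . . . . . .
  . . . . . . . . . . .
  . . . . . . . . . . .
  . . . . . . . . 1 . .
  . . . . . . . 1 1 . .
  . . . . . . . 1 . . .
  . . . . . . 1 1 . . .
  . . . . . . 1 1 . . .
  . . . . . . . . . . .

Result: 1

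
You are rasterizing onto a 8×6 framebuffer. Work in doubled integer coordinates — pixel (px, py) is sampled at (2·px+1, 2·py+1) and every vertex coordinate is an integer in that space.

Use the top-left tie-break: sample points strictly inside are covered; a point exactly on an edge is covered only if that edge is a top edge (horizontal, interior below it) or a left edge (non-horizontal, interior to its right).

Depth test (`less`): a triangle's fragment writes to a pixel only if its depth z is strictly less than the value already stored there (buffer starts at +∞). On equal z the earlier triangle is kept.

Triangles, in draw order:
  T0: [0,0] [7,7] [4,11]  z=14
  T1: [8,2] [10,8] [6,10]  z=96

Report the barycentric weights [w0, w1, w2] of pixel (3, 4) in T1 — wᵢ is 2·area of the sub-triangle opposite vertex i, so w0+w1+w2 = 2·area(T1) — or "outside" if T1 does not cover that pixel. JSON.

T0:
  2·area = 49
  edge (0, 0)→(7, 7): d=(7,7) right/bottom  bias=-1
  edge (7, 7)→(4, 11): d=(-3,4) right/bottom  bias=-1
  edge (4, 11)→(0, 0): d=(-4,-11) top-left  bias=+0
    (0,0)@(1, 1): e=[0,42,7] → .  [on edge]
    (1,1)@(3, 3): e=[0,28,21] → .  [on edge]
    (1,2)@(3, 5): e=[14,22,13] → X
    (2,2)@(5, 5): e=[0,14,35] → .  [on edge]
    (1,3)@(3, 7): e=[28,16,5] → X
    (2,3)@(5, 7): e=[14,8,27] → X
    (3,3)@(7, 7): e=[0,0,49] → .  [on edge]
    (1,4)@(3, 9): e=[42,10,-3] → .
    (2,4)@(5, 9): e=[28,2,19] → X
    (3,4)@(7, 9): e=[14,-6,41] → .
    (4,4)@(9, 9): e=[0,-14,63] → .  [on edge]
    (2,5)@(5, 11): e=[42,-4,11] → .
    (5,5)@(11, 11): e=[0,-28,77] → .  [on edge]
  covered (4 px):
    . . . . . . . .
    . . . . . . . .
    . X . . . . . .
    . X X . . . . .
    . . X . . . . .
    . . . . . . . .
T1:
  2·area = 28
  edge (8, 2)→(10, 8): d=(2,6) right/bottom  bias=-1
  edge (10, 8)→(6, 10): d=(-4,2) right/bottom  bias=-1
  edge (6, 10)→(8, 2): d=(2,-8) top-left  bias=+0
    (4,2)@(9, 5): e=[0,14,14] → .  [on edge]
    (3,3)@(7, 7): e=[16,10,2] → X
    (4,3)@(9, 7): e=[4,6,18] → X
    (5,3)@(11, 7): e=[-8,2,34] → .
    (3,4)@(7, 9): e=[20,2,6] → X
    (4,4)@(9, 9): e=[8,-2,22] → .
    (3,5)@(7, 11): e=[24,-6,10] → .
    (5,5)@(11, 11): e=[0,-14,42] → .  [on edge]
  covered (3 px):
    . . . . . . . .
    . . . . . . . .
    . . . . . . . .
    . . . X X . . .
    . . . X . . . .
    . . . . . . . .

Result: [2,6,20]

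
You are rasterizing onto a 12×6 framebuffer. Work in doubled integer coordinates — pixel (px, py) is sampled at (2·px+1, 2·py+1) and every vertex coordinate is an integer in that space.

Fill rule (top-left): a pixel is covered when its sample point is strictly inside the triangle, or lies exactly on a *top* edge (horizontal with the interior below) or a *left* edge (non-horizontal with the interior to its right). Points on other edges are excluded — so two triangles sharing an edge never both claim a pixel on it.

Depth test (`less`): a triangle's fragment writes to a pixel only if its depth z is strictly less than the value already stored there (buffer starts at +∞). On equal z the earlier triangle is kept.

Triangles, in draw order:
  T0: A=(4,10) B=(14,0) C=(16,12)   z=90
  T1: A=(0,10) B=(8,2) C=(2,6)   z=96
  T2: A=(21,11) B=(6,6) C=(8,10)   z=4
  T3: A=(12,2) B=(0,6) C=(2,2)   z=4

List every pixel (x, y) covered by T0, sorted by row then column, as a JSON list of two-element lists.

T0:
  2·area = 140
  edge (4, 10)→(14, 0): d=(10,-10) top-left  bias=+0
  edge (14, 0)→(16, 12): d=(2,12) right/bottom  bias=-1
  edge (16, 12)→(4, 10): d=(-12,-2) top-left  bias=+0
    (6,0)@(13, 1): e=[0,14,126] → #  [on edge]
    (7,0)@(15, 1): e=[20,-10,130] → ·
    (5,1)@(11, 3): e=[0,42,98] → #  [on edge]
    (7,1)@(15, 3): e=[40,-6,106] → ·
    (4,2)@(9, 5): e=[0,70,70] → #  [on edge]
    (7,2)@(15, 5): e=[60,-2,82] → ·
    (3,3)@(7, 7): e=[0,98,42] → #  [on edge]
    (7,3)@(15, 7): e=[80,2,58] → #
    (8,3)@(17, 7): e=[100,-22,62] → ·
    (2,4)@(5, 9): e=[0,126,14] → #  [on edge]
    (8,4)@(17, 9): e=[120,-18,38] → ·
    (1,5)@(3, 11): e=[0,154,-14] → ·  [on edge]
  covered (20 px):
    · · · · · · # · · · · ·
    · · · · · # # · · · · ·
    · · · · # # # · · · · ·
    · · · # # # # # · · · ·
    · · # # # # # # · · · ·
    · · · · · # # # · · · ·
T1:
  2·area = 16  (B↔C swapped to make it positive)
  edge (0, 10)→(2, 6): d=(2,-4) top-left  bias=+0
  edge (2, 6)→(8, 2): d=(6,-4) top-left  bias=+0
  edge (8, 2)→(0, 10): d=(-8,8) right/bottom  bias=-1
    (4,0)@(9, 1): e=[18,-2,0] → ·  [on edge]
    (3,1)@(7, 3): e=[14,2,0] → ·  [on edge]
    (2,2)@(5, 5): e=[10,6,0] → ·  [on edge]
    (1,3)@(3, 7): e=[6,10,0] → ·  [on edge]
    (0,4)@(1, 9): e=[2,14,0] → ·  [on edge]
  covered (0 px):
    · · · · · · · · · · · ·
    · · · · · · · · · · · ·
    · · · · · · · · · · · ·
    · · · · · · · · · · · ·
    · · · · · · · · · · · ·
    · · · · · · · · · · · ·
T2:
  2·area = 50  (B↔C swapped to make it positive)
  edge (21, 11)→(8, 10): d=(-13,-1) top-left  bias=+0
  edge (8, 10)→(6, 6): d=(-2,-4) top-left  bias=+0
  edge (6, 6)→(21, 11): d=(15,5) right/bottom  bias=-1
    (1,2)@(3, 5): e=[60,-10,0] → ·  [on edge]
    (3,3)@(7, 7): e=[38,2,10] → #
    (4,3)@(9, 7): e=[40,10,0] → ·  [on edge]
    (3,4)@(7, 9): e=[12,-2,40] → ·
    (4,4)@(9, 9): e=[14,6,30] → #
    (5,4)@(11, 9): e=[16,14,20] → #
    (6,4)@(13, 9): e=[18,22,10] → #
    (7,4)@(15, 9): e=[20,30,0] → ·  [on edge]
    (4,5)@(9, 11): e=[-12,2,60] → ·
    (5,5)@(11, 11): e=[-10,10,50] → ·
    (6,5)@(13, 11): e=[-8,18,40] → ·
    (10,5)@(21, 11): e=[0,50,0] → ·  [on edge]
  covered (4 px):
    · · · · · · · · · · · ·
    · · · · · · · · · · · ·
    · · · · · · · · · · · ·
    · · · # · · · · · · · ·
    · · · · # # # · · · · ·
    · · · · · · · · · · · ·
T3:
  2·area = 40
  edge (12, 2)→(0, 6): d=(-12,4) right/bottom  bias=-1
  edge (0, 6)→(2, 2): d=(2,-4) top-left  bias=+0
  edge (2, 2)→(12, 2): d=(10,0) top-left  bias=+0
    (7,0)@(15, 1): e=[0,50,-10] → ·  [on edge]
    (1,1)@(3, 3): e=[24,6,10] → #
    (2,1)@(5, 3): e=[16,14,10] → #
    (3,1)@(7, 3): e=[8,22,10] → #
    (4,1)@(9, 3): e=[0,30,10] → ·  [on edge]
    (0,2)@(1, 5): e=[8,2,30] → #
    (1,2)@(3, 5): e=[0,10,30] → ·  [on edge]
    (2,2)@(5, 5): e=[-8,18,30] → ·
    (3,2)@(7, 5): e=[-16,26,30] → ·
    (0,3)@(1, 7): e=[-16,6,50] → ·
  covered (4 px):
    · · · · · · · · · · · ·
    · # # # · · · · · · · ·
    # · · · · · · · · · · ·
    · · · · · · · · · · · ·
    · · · · · · · · · · · ·
    · · · · · · · · · · · ·

Answer: [[6,0],[5,1],[6,1],[4,2],[5,2],[6,2],[3,3],[4,3],[5,3],[6,3],[7,3],[2,4],[3,4],[4,4],[5,4],[6,4],[7,4],[5,5],[6,5],[7,5]]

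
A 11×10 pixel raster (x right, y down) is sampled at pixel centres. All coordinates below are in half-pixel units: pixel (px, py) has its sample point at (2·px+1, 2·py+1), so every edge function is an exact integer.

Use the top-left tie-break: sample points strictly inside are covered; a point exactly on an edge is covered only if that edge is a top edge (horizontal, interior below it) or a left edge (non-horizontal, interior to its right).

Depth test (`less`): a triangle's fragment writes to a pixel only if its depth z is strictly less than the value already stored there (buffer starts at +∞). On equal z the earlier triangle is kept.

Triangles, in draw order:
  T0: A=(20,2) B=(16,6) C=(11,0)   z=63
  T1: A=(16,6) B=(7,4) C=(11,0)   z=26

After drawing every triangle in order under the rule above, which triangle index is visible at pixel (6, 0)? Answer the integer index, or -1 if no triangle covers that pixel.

T0:
  2·area = 44
  edge (20, 2)→(16, 6): d=(-4,4) right/bottom  bias=-1
  edge (16, 6)→(11, 0): d=(-5,-6) top-left  bias=+0
  edge (11, 0)→(20, 2): d=(9,2) right/bottom  bias=-1
    (6,0)@(13, 1): e=[32,7,5] → █
    (7,0)@(15, 1): e=[24,19,1] → █
    (8,0)@(17, 1): e=[16,31,-3] → ·
    (10,0)@(21, 1): e=[0,55,-11] → ·  [on edge]
    (6,1)@(13, 3): e=[24,-3,23] → ·
    (7,1)@(15, 3): e=[16,9,19] → █
    (8,1)@(17, 3): e=[8,21,15] → █
    (9,1)@(19, 3): e=[0,33,11] → ·  [on edge]
    (7,2)@(15, 5): e=[8,-1,37] → ·
    (8,2)@(17, 5): e=[0,11,33] → ·  [on edge]
    (7,3)@(15, 7): e=[0,-11,55] → ·  [on edge]
    (6,4)@(13, 9): e=[0,-33,77] → ·  [on edge]
    (5,5)@(11, 11): e=[0,-55,99] → ·  [on edge]
    (4,6)@(9, 13): e=[0,-77,121] → ·  [on edge]
    (3,7)@(7, 15): e=[0,-99,143] → ·  [on edge]
    (2,8)@(5, 17): e=[0,-121,165] → ·  [on edge]
    (1,9)@(3, 19): e=[0,-143,187] → ·  [on edge]
  covered (4 px):
    · · · · · · █ █ · · ·
    · · · · · · · █ █ · ·
    · · · · · · · · · · ·
    · · · · · · · · · · ·
    · · · · · · · · · · ·
    · · · · · · · · · · ·
    · · · · · · · · · · ·
    · · · · · · · · · · ·
    · · · · · · · · · · ·
    · · · · · · · · · · ·
T1:
  2·area = 44
  edge (16, 6)→(7, 4): d=(-9,-2) top-left  bias=+0
  edge (7, 4)→(11, 0): d=(4,-4) top-left  bias=+0
  edge (11, 0)→(16, 6): d=(5,6) right/bottom  bias=-1
    (5,0)@(11, 1): e=[35,4,5] → █
    (6,0)@(13, 1): e=[39,12,-7] → ·
    (4,1)@(9, 3): e=[13,4,27] → █
    (6,1)@(13, 3): e=[21,20,3] → █
    (7,1)@(15, 3): e=[25,28,-9] → ·
    (4,2)@(9, 5): e=[-5,12,37] → ·
    (5,2)@(11, 5): e=[-1,20,25] → ·
    (6,2)@(13, 5): e=[3,28,13] → █
    (7,2)@(15, 5): e=[7,36,1] → █
    (8,2)@(17, 5): e=[11,44,-11] → ·
    (6,3)@(13, 7): e=[-15,36,23] → ·
    (7,3)@(15, 7): e=[-11,44,11] → ·
  covered (6 px):
    · · · · · █ · · · · ·
    · · · · █ █ █ · · · ·
    · · · · · · █ █ · · ·
    · · · · · · · · · · ·
    · · · · · · · · · · ·
    · · · · · · · · · · ·
    · · · · · · · · · · ·
    · · · · · · · · · · ·
    · · · · · · · · · · ·
    · · · · · · · · · · ·

Z-buffer (winner per pixel, '.' = empty):
  . . . . . 1 0 0 . . .
  . . . . 1 1 1 0 0 . .
  . . . . . . 1 1 . . .
  . . . . . . . . . . .
  . . . . . . . . . . .
  . . . . . . . . . . .
  . . . . . . . . . . .
  . . . . . . . . . . .
  . . . . . . . . . . .
  . . . . . . . . . . .

Final: 0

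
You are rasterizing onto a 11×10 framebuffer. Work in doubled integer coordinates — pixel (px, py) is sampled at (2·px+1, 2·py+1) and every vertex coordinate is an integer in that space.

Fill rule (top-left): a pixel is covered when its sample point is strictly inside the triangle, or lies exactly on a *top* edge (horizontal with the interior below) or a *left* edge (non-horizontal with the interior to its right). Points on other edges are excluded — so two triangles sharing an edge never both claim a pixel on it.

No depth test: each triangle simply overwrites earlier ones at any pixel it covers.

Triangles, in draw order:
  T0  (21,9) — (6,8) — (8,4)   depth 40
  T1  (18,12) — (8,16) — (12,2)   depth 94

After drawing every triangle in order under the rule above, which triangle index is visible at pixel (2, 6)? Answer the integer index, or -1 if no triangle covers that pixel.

T0:
  2·area = 62
  edge (21, 9)→(6, 8): d=(-15,-1) top-left  bias=+0
  edge (6, 8)→(8, 4): d=(2,-4) top-left  bias=+0
  edge (8, 4)→(21, 9): d=(13,5) right/bottom  bias=-1
    (4,2)@(9, 5): e=[48,6,8] → █
    (5,2)@(11, 5): e=[50,14,-2] → ·
    (3,3)@(7, 7): e=[16,2,44] → █
    (5,3)@(11, 7): e=[20,18,24] → █
    (6,3)@(13, 7): e=[22,26,14] → █
    (7,3)@(15, 7): e=[24,34,4] → █
    (8,3)@(17, 7): e=[26,42,-6] → ·
    (3,4)@(7, 9): e=[-14,6,70] → ·
    (4,4)@(9, 9): e=[-12,14,60] → ·
    (5,4)@(11, 9): e=[-10,22,50] → ·
    (6,4)@(13, 9): e=[-8,30,40] → ·
    (7,4)@(15, 9): e=[-6,38,30] → ·
    (10,4)@(21, 9): e=[0,62,0] → ·  [on edge]
  covered (6 px):
    · · · · · · · · · · ·
    · · · · · · · · · · ·
    · · · · █ · · · · · ·
    · · · █ █ █ █ █ · · ·
    · · · · · · · · · · ·
    · · · · · · · · · · ·
    · · · · · · · · · · ·
    · · · · · · · · · · ·
    · · · · · · · · · · ·
    · · · · · · · · · · ·
T1:
  2·area = 124
  edge (18, 12)→(8, 16): d=(-10,4) right/bottom  bias=-1
  edge (8, 16)→(12, 2): d=(4,-14) top-left  bias=+0
  edge (12, 2)→(18, 12): d=(6,10) right/bottom  bias=-1
    (6,2)@(13, 5): e=[90,26,8] → █
    (7,2)@(15, 5): e=[82,54,-12] → ·
    (5,3)@(11, 7): e=[78,6,40] → █
    (7,3)@(15, 7): e=[62,62,0] → ·  [on edge]
    (5,4)@(11, 9): e=[58,14,52] → █
    (7,4)@(15, 9): e=[42,70,12] → █
    (8,4)@(17, 9): e=[34,98,-8] → ·
    (5,5)@(11, 11): e=[38,22,64] → █
    (8,5)@(17, 11): e=[14,106,4] → █
    (9,5)@(19, 11): e=[6,134,-16] → ·
    (4,6)@(9, 13): e=[26,2,96] → █
    (8,6)@(17, 13): e=[-6,114,16] → ·
    (10,8)@(21, 17): e=[-62,186,0] → ·  [on edge]
  covered (15 px):
    · · · · · · · · · · ·
    · · · · · · · · · · ·
    · · · · · · █ · · · ·
    · · · · · █ █ · · · ·
    · · · · · █ █ █ · · ·
    · · · · · █ █ █ █ · ·
    · · · · █ █ █ █ · · ·
    · · · · █ · · · · · ·
    · · · · · · · · · · ·
    · · · · · · · · · · ·

Z-buffer (winner per pixel, '.' = empty):
  . . . . . . . . . . .
  . . . . . . . . . . .
  . . . . 0 . 1 . . . .
  . . . 0 0 1 1 0 . . .
  . . . . . 1 1 1 . . .
  . . . . . 1 1 1 1 . .
  . . . . 1 1 1 1 . . .
  . . . . 1 . . . . . .
  . . . . . . . . . . .
  . . . . . . . . . . .

Result: -1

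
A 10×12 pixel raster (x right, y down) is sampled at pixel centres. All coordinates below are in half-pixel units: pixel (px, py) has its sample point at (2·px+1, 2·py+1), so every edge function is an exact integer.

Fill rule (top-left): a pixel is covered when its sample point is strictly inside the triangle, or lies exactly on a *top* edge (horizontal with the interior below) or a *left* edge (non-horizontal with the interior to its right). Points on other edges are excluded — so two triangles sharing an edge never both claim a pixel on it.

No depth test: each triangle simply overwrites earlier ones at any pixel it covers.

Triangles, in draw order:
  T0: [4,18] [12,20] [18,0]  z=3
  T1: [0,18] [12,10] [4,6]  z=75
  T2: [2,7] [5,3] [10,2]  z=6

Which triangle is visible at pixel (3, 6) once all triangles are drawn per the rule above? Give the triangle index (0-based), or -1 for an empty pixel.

T0:
  2·area = 172  (B↔C swapped to make it positive)
  edge (4, 18)→(18, 0): d=(14,-18) top-left  bias=+0
  edge (18, 0)→(12, 20): d=(-6,20) right/bottom  bias=-1
  edge (12, 20)→(4, 18): d=(-8,-2) top-left  bias=+0
    (8,1)@(17, 3): e=[24,2,146] → X
    (9,1)@(19, 3): e=[60,-38,150] → .
    (7,2)@(15, 5): e=[16,30,126] → X
    (8,2)@(17, 5): e=[52,-10,130] → .
    (6,3)@(13, 7): e=[8,58,106] → X
    (8,3)@(17, 7): e=[80,-22,114] → .
    (5,4)@(11, 9): e=[0,86,86] → X  [on edge]
    (8,4)@(17, 9): e=[108,-34,98] → .
    (5,5)@(11, 11): e=[28,74,70] → X
    (7,5)@(15, 11): e=[100,-6,78] → .
    (4,6)@(9, 13): e=[20,102,50] → X
    (7,6)@(15, 13): e=[128,-18,62] → .
  covered (22 px):
    . . . . . . . . . .
    . . . . . . . . X .
    . . . . . . . X . .
    . . . . . . X X . .
    . . . . . X X X . .
    . . . . . X X . . .
    . . . . X X X . . .
    . . . X X X X . . .
    . . X X X X . . . .
    . . . . X X . . . .
    . . . . . . . . . .
    . . . . . . . . . .
T1:
  2·area = 112  (B↔C swapped to make it positive)
  edge (0, 18)→(4, 6): d=(4,-12) top-left  bias=+0
  edge (4, 6)→(12, 10): d=(8,4) right/bottom  bias=-1
  edge (12, 10)→(0, 18): d=(-12,8) right/bottom  bias=-1
    (2,1)@(5, 3): e=[0,-28,140] → .  [on edge]
    (2,3)@(5, 7): e=[16,4,92] → X
    (3,3)@(7, 7): e=[40,-4,76] → .
    (1,4)@(3, 9): e=[0,28,84] → X  [on edge]
    (3,4)@(7, 9): e=[48,12,52] → X
    (4,4)@(9, 9): e=[72,4,36] → X
    (5,4)@(11, 9): e=[96,-4,20] → .
    (1,5)@(3, 11): e=[8,44,60] → X
    (5,5)@(11, 11): e=[104,12,-4] → .
    (1,6)@(3, 13): e=[16,60,36] → X
    (4,6)@(9, 13): e=[88,36,-12] → .
    (0,7)@(1, 15): e=[0,84,28] → X  [on edge]
  covered (15 px):
    . . . . . . . . . .
    . . . . . . . . . .
    . . . . . . . . . .
    . . X . . . . . . .
    . X X X X . . . . .
    . X X X X . . . . .
    . X X X . . . . . .
    X X . . . . . . . .
    X . . . . . . . . .
    . . . . . . . . . .
    . . . . . . . . . .
    . . . . . . . . . .
T2:
  2·area = 17
  edge (2, 7)→(5, 3): d=(3,-4) top-left  bias=+0
  edge (5, 3)→(10, 2): d=(5,-1) top-left  bias=+0
  edge (10, 2)→(2, 7): d=(-8,5) right/bottom  bias=-1
    (7,0)@(15, 1): e=[34,0,-17] → .  [on edge]
    (2,1)@(5, 3): e=[0,0,17] → X  [on edge]
    (3,1)@(7, 3): e=[8,2,7] → X
    (4,1)@(9, 3): e=[16,4,-3] → .
    (2,2)@(5, 5): e=[6,10,1] → X
    (3,2)@(7, 5): e=[14,12,-9] → .
    (2,3)@(5, 7): e=[12,20,-15] → .
  covered (3 px):
    . . . . . . . . . .
    . . X X . . . . . .
    . . X . . . . . . .
    . . . . . . . . . .
    . . . . . . . . . .
    . . . . . . . . . .
    . . . . . . . . . .
    . . . . . . . . . .
    . . . . . . . . . .
    . . . . . . . . . .
    . . . . . . . . . .
    . . . . . . . . . .

Z-buffer (winner per pixel, '.' = empty):
  . . . . . . . . . .
  . . 2 2 . . . . 0 .
  . . 2 . . . . 0 . .
  . . 1 . . . 0 0 . .
  . 1 1 1 1 0 0 0 . .
  . 1 1 1 1 0 0 . . .
  . 1 1 1 0 0 0 . . .
  1 1 . 0 0 0 0 . . .
  1 . 0 0 0 0 . . . .
  . . . . 0 0 . . . .
  . . . . . . . . . .
  . . . . . . . . . .

Final: 1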